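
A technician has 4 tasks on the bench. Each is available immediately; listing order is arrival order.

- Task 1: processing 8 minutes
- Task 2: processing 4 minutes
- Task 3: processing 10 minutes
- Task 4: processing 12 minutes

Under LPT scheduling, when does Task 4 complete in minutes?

LPT (decreasing processing time): Task 4 Task 3 Task 1 Task 2.
Task 4: 0→12

12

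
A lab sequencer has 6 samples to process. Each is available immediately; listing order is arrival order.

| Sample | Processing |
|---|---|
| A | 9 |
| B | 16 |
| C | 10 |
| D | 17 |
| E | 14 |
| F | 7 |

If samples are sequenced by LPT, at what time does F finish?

LPT (decreasing processing time): D B E C A F.
D: 0→17
B: 17→33
E: 33→47
C: 47→57
A: 57→66
F: 66→73

73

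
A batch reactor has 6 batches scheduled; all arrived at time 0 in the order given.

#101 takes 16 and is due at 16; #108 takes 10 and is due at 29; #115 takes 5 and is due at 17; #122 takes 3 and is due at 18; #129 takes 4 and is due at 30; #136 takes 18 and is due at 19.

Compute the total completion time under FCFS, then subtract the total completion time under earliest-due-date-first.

FIFO (arrival order): #101 #108 #115 #122 #129 #136.
#101: 0→16
#108: 16→26
#115: 26→31
#122: 31→34
#129: 34→38
#136: 38→56
Sum = 16+26+31+34+38+56 = 201.
EDD (increasing due date): #101 #115 #122 #136 #108 #129.
#101: 0→16
#115: 16→21
#122: 21→24
#136: 24→42
#108: 42→52
#129: 52→56
Sum = 16+21+24+42+52+56 = 211.
Difference = 201 − 211 = -10.

-10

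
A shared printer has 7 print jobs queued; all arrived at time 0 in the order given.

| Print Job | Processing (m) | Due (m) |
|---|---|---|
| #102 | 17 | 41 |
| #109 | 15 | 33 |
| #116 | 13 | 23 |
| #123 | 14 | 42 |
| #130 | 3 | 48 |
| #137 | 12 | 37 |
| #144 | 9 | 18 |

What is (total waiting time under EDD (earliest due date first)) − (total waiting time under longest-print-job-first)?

-42

EDD (increasing due date): #144 #116 #109 #137 #102 #123 #130.
#144: waits 0, runs 0→9
#116: waits 9, runs 9→22
#109: waits 22, runs 22→37
#137: waits 37, runs 37→49
#102: waits 49, runs 49→66
#123: waits 66, runs 66→80
#130: waits 80, runs 80→83
Sum = 0+9+22+37+49+66+80 = 263.
LPT (decreasing processing time): #102 #109 #123 #116 #137 #144 #130.
#102: waits 0, runs 0→17
#109: waits 17, runs 17→32
#123: waits 32, runs 32→46
#116: waits 46, runs 46→59
#137: waits 59, runs 59→71
#144: waits 71, runs 71→80
#130: waits 80, runs 80→83
Sum = 0+17+32+46+59+71+80 = 305.
Difference = 263 − 305 = -42.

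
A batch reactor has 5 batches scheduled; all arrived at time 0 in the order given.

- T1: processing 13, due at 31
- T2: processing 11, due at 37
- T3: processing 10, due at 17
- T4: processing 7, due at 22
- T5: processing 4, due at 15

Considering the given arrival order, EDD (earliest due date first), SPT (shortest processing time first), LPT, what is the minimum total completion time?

113

FIFO (arrival order): T1 T2 T3 T4 T5.
T1: 0→13
T2: 13→24
T3: 24→34
T4: 34→41
T5: 41→45
Sum = 13+24+34+41+45 = 157.
EDD (increasing due date): T5 T3 T4 T1 T2.
T5: 0→4
T3: 4→14
T4: 14→21
T1: 21→34
T2: 34→45
Sum = 4+14+21+34+45 = 118.
SPT (increasing processing time): T5 T4 T3 T2 T1.
T5: 0→4
T4: 4→11
T3: 11→21
T2: 21→32
T1: 32→45
Sum = 4+11+21+32+45 = 113.
LPT (decreasing processing time): T1 T2 T3 T4 T5.
T1: 0→13
T2: 13→24
T3: 24→34
T4: 34→41
T5: 41→45
Sum = 13+24+34+41+45 = 157.
FIFO 157, EDD 118, SPT 113, LPT 157 → minimum 113.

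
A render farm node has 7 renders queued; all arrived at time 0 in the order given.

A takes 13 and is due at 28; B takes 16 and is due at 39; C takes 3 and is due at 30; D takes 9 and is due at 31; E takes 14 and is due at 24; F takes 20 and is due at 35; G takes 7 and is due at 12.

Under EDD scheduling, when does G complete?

7

EDD (increasing due date): G E A C D F B.
G: 0→7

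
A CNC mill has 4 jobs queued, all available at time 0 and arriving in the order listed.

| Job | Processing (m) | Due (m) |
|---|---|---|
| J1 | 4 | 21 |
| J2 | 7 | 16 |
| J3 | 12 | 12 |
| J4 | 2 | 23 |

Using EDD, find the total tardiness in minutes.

EDD (increasing due date): J3 J2 J1 J4.
J3: 0→12, due 12, tardiness 0
J2: 12→19, due 16, tardiness 3
J1: 19→23, due 21, tardiness 2
J4: 23→25, due 23, tardiness 2
Sum = 0+3+2+2 = 7.

7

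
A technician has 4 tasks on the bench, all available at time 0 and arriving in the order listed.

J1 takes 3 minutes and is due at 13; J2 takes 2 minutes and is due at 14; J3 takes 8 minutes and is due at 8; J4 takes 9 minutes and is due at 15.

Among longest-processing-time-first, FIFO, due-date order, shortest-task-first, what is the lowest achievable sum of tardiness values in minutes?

7

LPT (decreasing processing time): J4 J3 J1 J2.
J4: 0→9, due 15, tardiness 0
J3: 9→17, due 8, tardiness 9
J1: 17→20, due 13, tardiness 7
J2: 20→22, due 14, tardiness 8
Sum = 0+9+7+8 = 24.
FIFO (arrival order): J1 J2 J3 J4.
J1: 0→3, due 13, tardiness 0
J2: 3→5, due 14, tardiness 0
J3: 5→13, due 8, tardiness 5
J4: 13→22, due 15, tardiness 7
Sum = 0+0+5+7 = 12.
EDD (increasing due date): J3 J1 J2 J4.
J3: 0→8, due 8, tardiness 0
J1: 8→11, due 13, tardiness 0
J2: 11→13, due 14, tardiness 0
J4: 13→22, due 15, tardiness 7
Sum = 0+0+0+7 = 7.
SPT (increasing processing time): J2 J1 J3 J4.
J2: 0→2, due 14, tardiness 0
J1: 2→5, due 13, tardiness 0
J3: 5→13, due 8, tardiness 5
J4: 13→22, due 15, tardiness 7
Sum = 0+0+5+7 = 12.
LPT 24, FIFO 12, EDD 7, SPT 12 → minimum 7.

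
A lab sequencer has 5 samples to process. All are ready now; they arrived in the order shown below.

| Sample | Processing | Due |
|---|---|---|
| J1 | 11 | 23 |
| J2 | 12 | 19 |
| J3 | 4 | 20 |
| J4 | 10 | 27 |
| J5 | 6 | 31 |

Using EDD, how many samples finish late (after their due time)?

3

EDD (increasing due date): J2 J3 J1 J4 J5.
J2: 0→12, due 19, tardiness 0
J3: 12→16, due 20, tardiness 0
J1: 16→27, due 23, tardiness 4
J4: 27→37, due 27, tardiness 10
J5: 37→43, due 31, tardiness 12
Late samples: 3.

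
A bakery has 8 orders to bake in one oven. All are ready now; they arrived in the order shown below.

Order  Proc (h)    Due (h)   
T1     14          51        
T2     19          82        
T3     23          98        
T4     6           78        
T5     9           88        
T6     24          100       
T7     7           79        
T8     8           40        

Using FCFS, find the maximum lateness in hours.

70

FIFO (arrival order): T1 T2 T3 T4 T5 T6 T7 T8.
T1: 0→14, due 51, lateness -37
T2: 14→33, due 82, lateness -49
T3: 33→56, due 98, lateness -42
T4: 56→62, due 78, lateness -16
T5: 62→71, due 88, lateness -17
T6: 71→95, due 100, lateness -5
T7: 95→102, due 79, lateness 23
T8: 102→110, due 40, lateness 70
Maximum = 70.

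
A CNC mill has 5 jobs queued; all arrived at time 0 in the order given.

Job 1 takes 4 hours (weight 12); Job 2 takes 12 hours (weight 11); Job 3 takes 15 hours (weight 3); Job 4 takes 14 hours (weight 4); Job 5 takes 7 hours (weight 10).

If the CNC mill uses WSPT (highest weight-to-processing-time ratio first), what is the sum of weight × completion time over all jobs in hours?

715

WSPT (decreasing weight/processing-time ratio): Job 1 Job 5 Job 2 Job 4 Job 3.
Job 1: finishes 4, weight 12, w·C = 48
Job 5: finishes 11, weight 10, w·C = 110
Job 2: finishes 23, weight 11, w·C = 253
Job 4: finishes 37, weight 4, w·C = 148
Job 3: finishes 52, weight 3, w·C = 156
Sum = 48+110+253+148+156 = 715.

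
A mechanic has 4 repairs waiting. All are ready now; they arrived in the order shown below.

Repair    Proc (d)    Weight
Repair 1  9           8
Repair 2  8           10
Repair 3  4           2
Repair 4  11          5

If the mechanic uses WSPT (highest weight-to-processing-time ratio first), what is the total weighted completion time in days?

WSPT (decreasing weight/processing-time ratio): Repair 2 Repair 1 Repair 3 Repair 4.
Repair 2: finishes 8, weight 10, w·C = 80
Repair 1: finishes 17, weight 8, w·C = 136
Repair 3: finishes 21, weight 2, w·C = 42
Repair 4: finishes 32, weight 5, w·C = 160
Sum = 80+136+42+160 = 418.

418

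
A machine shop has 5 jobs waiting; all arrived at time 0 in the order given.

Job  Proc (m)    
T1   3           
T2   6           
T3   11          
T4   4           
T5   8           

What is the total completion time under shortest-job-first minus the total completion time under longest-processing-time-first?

SPT (increasing processing time): T1 T4 T2 T5 T3.
T1: 0→3
T4: 3→7
T2: 7→13
T5: 13→21
T3: 21→32
Sum = 3+7+13+21+32 = 76.
LPT (decreasing processing time): T3 T5 T2 T4 T1.
T3: 0→11
T5: 11→19
T2: 19→25
T4: 25→29
T1: 29→32
Sum = 11+19+25+29+32 = 116.
Difference = 76 − 116 = -40.

-40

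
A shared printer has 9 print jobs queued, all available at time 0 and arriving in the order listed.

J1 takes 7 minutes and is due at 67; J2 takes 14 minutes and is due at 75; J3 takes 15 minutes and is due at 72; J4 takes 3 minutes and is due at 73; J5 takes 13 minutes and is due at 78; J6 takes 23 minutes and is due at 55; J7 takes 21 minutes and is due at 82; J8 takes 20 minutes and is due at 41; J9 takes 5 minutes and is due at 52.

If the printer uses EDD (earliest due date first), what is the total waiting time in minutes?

EDD (increasing due date): J8 J9 J6 J1 J3 J4 J2 J5 J7.
J8: waits 0, runs 0→20
J9: waits 20, runs 20→25
J6: waits 25, runs 25→48
J1: waits 48, runs 48→55
J3: waits 55, runs 55→70
J4: waits 70, runs 70→73
J2: waits 73, runs 73→87
J5: waits 87, runs 87→100
J7: waits 100, runs 100→121
Sum = 0+20+25+48+55+70+73+87+100 = 478.

478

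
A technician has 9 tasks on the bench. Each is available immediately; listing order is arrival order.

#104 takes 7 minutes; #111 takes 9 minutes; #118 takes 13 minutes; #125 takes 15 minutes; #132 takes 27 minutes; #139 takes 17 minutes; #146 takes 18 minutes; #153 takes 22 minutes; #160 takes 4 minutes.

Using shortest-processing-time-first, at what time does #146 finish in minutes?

SPT (increasing processing time): #160 #104 #111 #118 #125 #139 #146 #153 #132.
#160: 0→4
#104: 4→11
#111: 11→20
#118: 20→33
#125: 33→48
#139: 48→65
#146: 65→83

83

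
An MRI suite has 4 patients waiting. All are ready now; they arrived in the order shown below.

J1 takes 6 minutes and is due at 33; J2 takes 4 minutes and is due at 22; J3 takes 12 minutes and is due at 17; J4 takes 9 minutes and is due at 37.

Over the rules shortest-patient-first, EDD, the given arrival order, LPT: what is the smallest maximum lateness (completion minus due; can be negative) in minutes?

-5

SPT (increasing processing time): J2 J1 J4 J3.
J2: 0→4, due 22, lateness -18
J1: 4→10, due 33, lateness -23
J4: 10→19, due 37, lateness -18
J3: 19→31, due 17, lateness 14
Maximum = 14.
EDD (increasing due date): J3 J2 J1 J4.
J3: 0→12, due 17, lateness -5
J2: 12→16, due 22, lateness -6
J1: 16→22, due 33, lateness -11
J4: 22→31, due 37, lateness -6
Maximum = -5.
FIFO (arrival order): J1 J2 J3 J4.
J1: 0→6, due 33, lateness -27
J2: 6→10, due 22, lateness -12
J3: 10→22, due 17, lateness 5
J4: 22→31, due 37, lateness -6
Maximum = 5.
LPT (decreasing processing time): J3 J4 J1 J2.
J3: 0→12, due 17, lateness -5
J4: 12→21, due 37, lateness -16
J1: 21→27, due 33, lateness -6
J2: 27→31, due 22, lateness 9
Maximum = 9.
SPT 14, EDD -5, FIFO 5, LPT 9 → minimum -5.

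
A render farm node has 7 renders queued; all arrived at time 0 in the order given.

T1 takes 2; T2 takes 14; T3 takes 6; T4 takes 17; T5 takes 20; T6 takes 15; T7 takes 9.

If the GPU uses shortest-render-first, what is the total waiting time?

SPT (increasing processing time): T1 T3 T7 T2 T6 T4 T5.
T1: waits 0, runs 0→2
T3: waits 2, runs 2→8
T7: waits 8, runs 8→17
T2: waits 17, runs 17→31
T6: waits 31, runs 31→46
T4: waits 46, runs 46→63
T5: waits 63, runs 63→83
Sum = 0+2+8+17+31+46+63 = 167.

167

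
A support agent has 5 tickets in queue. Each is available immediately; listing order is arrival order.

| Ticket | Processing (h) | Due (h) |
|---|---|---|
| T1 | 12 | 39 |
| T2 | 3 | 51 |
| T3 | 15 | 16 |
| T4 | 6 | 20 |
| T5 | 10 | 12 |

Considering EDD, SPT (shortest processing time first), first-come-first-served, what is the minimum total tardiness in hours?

EDD (increasing due date): T5 T3 T4 T1 T2.
T5: 0→10, due 12, tardiness 0
T3: 10→25, due 16, tardiness 9
T4: 25→31, due 20, tardiness 11
T1: 31→43, due 39, tardiness 4
T2: 43→46, due 51, tardiness 0
Sum = 0+9+11+4+0 = 24.
SPT (increasing processing time): T2 T4 T5 T1 T3.
T2: 0→3, due 51, tardiness 0
T4: 3→9, due 20, tardiness 0
T5: 9→19, due 12, tardiness 7
T1: 19→31, due 39, tardiness 0
T3: 31→46, due 16, tardiness 30
Sum = 0+0+7+0+30 = 37.
FIFO (arrival order): T1 T2 T3 T4 T5.
T1: 0→12, due 39, tardiness 0
T2: 12→15, due 51, tardiness 0
T3: 15→30, due 16, tardiness 14
T4: 30→36, due 20, tardiness 16
T5: 36→46, due 12, tardiness 34
Sum = 0+0+14+16+34 = 64.
EDD 24, SPT 37, FIFO 64 → minimum 24.

24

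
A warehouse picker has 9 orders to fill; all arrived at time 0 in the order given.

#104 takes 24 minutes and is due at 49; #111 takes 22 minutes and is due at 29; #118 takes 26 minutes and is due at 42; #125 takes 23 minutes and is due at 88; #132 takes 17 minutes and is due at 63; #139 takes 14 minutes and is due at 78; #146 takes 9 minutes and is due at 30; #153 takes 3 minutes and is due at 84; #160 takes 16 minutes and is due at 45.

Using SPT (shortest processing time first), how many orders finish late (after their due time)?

4

SPT (increasing processing time): #153 #146 #139 #160 #132 #111 #125 #104 #118.
#153: 0→3, due 84, tardiness 0
#146: 3→12, due 30, tardiness 0
#139: 12→26, due 78, tardiness 0
#160: 26→42, due 45, tardiness 0
#132: 42→59, due 63, tardiness 0
#111: 59→81, due 29, tardiness 52
#125: 81→104, due 88, tardiness 16
#104: 104→128, due 49, tardiness 79
#118: 128→154, due 42, tardiness 112
Late orders: 4.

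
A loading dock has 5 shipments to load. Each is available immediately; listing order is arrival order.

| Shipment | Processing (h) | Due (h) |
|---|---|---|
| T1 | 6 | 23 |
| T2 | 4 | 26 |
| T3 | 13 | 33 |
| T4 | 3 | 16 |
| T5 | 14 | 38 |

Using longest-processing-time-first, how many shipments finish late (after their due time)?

3

LPT (decreasing processing time): T5 T3 T1 T2 T4.
T5: 0→14, due 38, tardiness 0
T3: 14→27, due 33, tardiness 0
T1: 27→33, due 23, tardiness 10
T2: 33→37, due 26, tardiness 11
T4: 37→40, due 16, tardiness 24
Late shipments: 3.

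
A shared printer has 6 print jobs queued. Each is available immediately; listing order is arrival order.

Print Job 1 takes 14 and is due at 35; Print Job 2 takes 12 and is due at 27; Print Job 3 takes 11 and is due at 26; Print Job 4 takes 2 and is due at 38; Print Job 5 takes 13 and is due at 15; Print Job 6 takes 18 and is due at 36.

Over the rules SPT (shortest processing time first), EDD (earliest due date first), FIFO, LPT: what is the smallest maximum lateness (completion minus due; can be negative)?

32

SPT (increasing processing time): Print Job 4 Print Job 3 Print Job 2 Print Job 5 Print Job 1 Print Job 6.
Print Job 4: 0→2, due 38, lateness -36
Print Job 3: 2→13, due 26, lateness -13
Print Job 2: 13→25, due 27, lateness -2
Print Job 5: 25→38, due 15, lateness 23
Print Job 1: 38→52, due 35, lateness 17
Print Job 6: 52→70, due 36, lateness 34
Maximum = 34.
EDD (increasing due date): Print Job 5 Print Job 3 Print Job 2 Print Job 1 Print Job 6 Print Job 4.
Print Job 5: 0→13, due 15, lateness -2
Print Job 3: 13→24, due 26, lateness -2
Print Job 2: 24→36, due 27, lateness 9
Print Job 1: 36→50, due 35, lateness 15
Print Job 6: 50→68, due 36, lateness 32
Print Job 4: 68→70, due 38, lateness 32
Maximum = 32.
FIFO (arrival order): Print Job 1 Print Job 2 Print Job 3 Print Job 4 Print Job 5 Print Job 6.
Print Job 1: 0→14, due 35, lateness -21
Print Job 2: 14→26, due 27, lateness -1
Print Job 3: 26→37, due 26, lateness 11
Print Job 4: 37→39, due 38, lateness 1
Print Job 5: 39→52, due 15, lateness 37
Print Job 6: 52→70, due 36, lateness 34
Maximum = 37.
LPT (decreasing processing time): Print Job 6 Print Job 1 Print Job 5 Print Job 2 Print Job 3 Print Job 4.
Print Job 6: 0→18, due 36, lateness -18
Print Job 1: 18→32, due 35, lateness -3
Print Job 5: 32→45, due 15, lateness 30
Print Job 2: 45→57, due 27, lateness 30
Print Job 3: 57→68, due 26, lateness 42
Print Job 4: 68→70, due 38, lateness 32
Maximum = 42.
SPT 34, EDD 32, FIFO 37, LPT 42 → minimum 32.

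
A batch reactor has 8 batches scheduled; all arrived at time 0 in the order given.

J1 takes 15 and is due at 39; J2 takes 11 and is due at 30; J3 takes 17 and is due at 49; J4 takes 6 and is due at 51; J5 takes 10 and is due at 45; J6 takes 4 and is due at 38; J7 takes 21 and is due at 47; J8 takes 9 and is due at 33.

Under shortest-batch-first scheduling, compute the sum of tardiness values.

95

SPT (increasing processing time): J6 J4 J8 J5 J2 J1 J3 J7.
J6: 0→4, due 38, tardiness 0
J4: 4→10, due 51, tardiness 0
J8: 10→19, due 33, tardiness 0
J5: 19→29, due 45, tardiness 0
J2: 29→40, due 30, tardiness 10
J1: 40→55, due 39, tardiness 16
J3: 55→72, due 49, tardiness 23
J7: 72→93, due 47, tardiness 46
Sum = 0+0+0+0+10+16+23+46 = 95.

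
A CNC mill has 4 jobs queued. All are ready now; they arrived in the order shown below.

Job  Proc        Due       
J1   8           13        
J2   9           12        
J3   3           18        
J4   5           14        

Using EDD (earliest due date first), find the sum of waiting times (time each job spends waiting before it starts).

48

EDD (increasing due date): J2 J1 J4 J3.
J2: waits 0, runs 0→9
J1: waits 9, runs 9→17
J4: waits 17, runs 17→22
J3: waits 22, runs 22→25
Sum = 0+9+17+22 = 48.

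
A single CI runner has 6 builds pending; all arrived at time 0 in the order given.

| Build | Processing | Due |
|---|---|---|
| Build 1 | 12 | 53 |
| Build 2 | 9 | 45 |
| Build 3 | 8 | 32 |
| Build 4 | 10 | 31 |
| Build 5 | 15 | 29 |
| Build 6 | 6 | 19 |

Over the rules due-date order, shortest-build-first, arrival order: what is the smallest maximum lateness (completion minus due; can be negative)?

7

EDD (increasing due date): Build 6 Build 5 Build 4 Build 3 Build 2 Build 1.
Build 6: 0→6, due 19, lateness -13
Build 5: 6→21, due 29, lateness -8
Build 4: 21→31, due 31, lateness 0
Build 3: 31→39, due 32, lateness 7
Build 2: 39→48, due 45, lateness 3
Build 1: 48→60, due 53, lateness 7
Maximum = 7.
SPT (increasing processing time): Build 6 Build 3 Build 2 Build 4 Build 1 Build 5.
Build 6: 0→6, due 19, lateness -13
Build 3: 6→14, due 32, lateness -18
Build 2: 14→23, due 45, lateness -22
Build 4: 23→33, due 31, lateness 2
Build 1: 33→45, due 53, lateness -8
Build 5: 45→60, due 29, lateness 31
Maximum = 31.
FIFO (arrival order): Build 1 Build 2 Build 3 Build 4 Build 5 Build 6.
Build 1: 0→12, due 53, lateness -41
Build 2: 12→21, due 45, lateness -24
Build 3: 21→29, due 32, lateness -3
Build 4: 29→39, due 31, lateness 8
Build 5: 39→54, due 29, lateness 25
Build 6: 54→60, due 19, lateness 41
Maximum = 41.
EDD 7, SPT 31, FIFO 41 → minimum 7.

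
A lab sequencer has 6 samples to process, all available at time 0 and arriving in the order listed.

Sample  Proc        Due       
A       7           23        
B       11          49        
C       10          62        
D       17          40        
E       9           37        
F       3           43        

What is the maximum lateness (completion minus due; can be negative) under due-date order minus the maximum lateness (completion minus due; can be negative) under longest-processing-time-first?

EDD (increasing due date): A E D F B C.
A: 0→7, due 23, lateness -16
E: 7→16, due 37, lateness -21
D: 16→33, due 40, lateness -7
F: 33→36, due 43, lateness -7
B: 36→47, due 49, lateness -2
C: 47→57, due 62, lateness -5
Maximum = -2.
LPT (decreasing processing time): D B C E A F.
D: 0→17, due 40, lateness -23
B: 17→28, due 49, lateness -21
C: 28→38, due 62, lateness -24
E: 38→47, due 37, lateness 10
A: 47→54, due 23, lateness 31
F: 54→57, due 43, lateness 14
Maximum = 31.
Difference = -2 − 31 = -33.

-33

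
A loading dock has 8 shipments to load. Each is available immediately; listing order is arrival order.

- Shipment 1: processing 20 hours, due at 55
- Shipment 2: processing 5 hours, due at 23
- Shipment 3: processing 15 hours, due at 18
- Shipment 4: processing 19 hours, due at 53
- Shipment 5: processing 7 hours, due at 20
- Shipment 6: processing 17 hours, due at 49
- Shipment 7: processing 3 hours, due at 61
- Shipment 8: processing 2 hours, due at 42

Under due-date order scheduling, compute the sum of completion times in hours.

EDD (increasing due date): Shipment 3 Shipment 5 Shipment 2 Shipment 8 Shipment 6 Shipment 4 Shipment 1 Shipment 7.
Shipment 3: 0→15
Shipment 5: 15→22
Shipment 2: 22→27
Shipment 8: 27→29
Shipment 6: 29→46
Shipment 4: 46→65
Shipment 1: 65→85
Shipment 7: 85→88
Sum = 15+22+27+29+46+65+85+88 = 377.

377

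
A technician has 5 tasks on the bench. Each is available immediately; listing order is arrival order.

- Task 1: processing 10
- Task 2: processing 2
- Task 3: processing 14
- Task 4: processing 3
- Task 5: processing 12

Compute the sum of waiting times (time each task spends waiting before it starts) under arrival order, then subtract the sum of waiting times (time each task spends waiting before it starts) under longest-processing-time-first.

-38

FIFO (arrival order): Task 1 Task 2 Task 3 Task 4 Task 5.
Task 1: waits 0, runs 0→10
Task 2: waits 10, runs 10→12
Task 3: waits 12, runs 12→26
Task 4: waits 26, runs 26→29
Task 5: waits 29, runs 29→41
Sum = 0+10+12+26+29 = 77.
LPT (decreasing processing time): Task 3 Task 5 Task 1 Task 4 Task 2.
Task 3: waits 0, runs 0→14
Task 5: waits 14, runs 14→26
Task 1: waits 26, runs 26→36
Task 4: waits 36, runs 36→39
Task 2: waits 39, runs 39→41
Sum = 0+14+26+36+39 = 115.
Difference = 77 − 115 = -38.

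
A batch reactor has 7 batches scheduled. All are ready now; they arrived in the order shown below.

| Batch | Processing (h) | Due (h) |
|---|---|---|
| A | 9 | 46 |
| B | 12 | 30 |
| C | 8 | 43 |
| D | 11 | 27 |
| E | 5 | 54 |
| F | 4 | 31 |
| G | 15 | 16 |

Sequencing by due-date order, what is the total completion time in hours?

294

EDD (increasing due date): G D B F C A E.
G: 0→15
D: 15→26
B: 26→38
F: 38→42
C: 42→50
A: 50→59
E: 59→64
Sum = 15+26+38+42+50+59+64 = 294.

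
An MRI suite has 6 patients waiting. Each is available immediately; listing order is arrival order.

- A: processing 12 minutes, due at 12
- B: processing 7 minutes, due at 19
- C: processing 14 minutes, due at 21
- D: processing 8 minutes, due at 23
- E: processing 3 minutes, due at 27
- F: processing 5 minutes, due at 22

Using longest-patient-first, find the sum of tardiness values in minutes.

93

LPT (decreasing processing time): C A D B F E.
C: 0→14, due 21, tardiness 0
A: 14→26, due 12, tardiness 14
D: 26→34, due 23, tardiness 11
B: 34→41, due 19, tardiness 22
F: 41→46, due 22, tardiness 24
E: 46→49, due 27, tardiness 22
Sum = 0+14+11+22+24+22 = 93.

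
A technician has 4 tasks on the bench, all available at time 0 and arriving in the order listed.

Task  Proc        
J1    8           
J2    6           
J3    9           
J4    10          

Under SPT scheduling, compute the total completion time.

76

SPT (increasing processing time): J2 J1 J3 J4.
J2: 0→6
J1: 6→14
J3: 14→23
J4: 23→33
Sum = 6+14+23+33 = 76.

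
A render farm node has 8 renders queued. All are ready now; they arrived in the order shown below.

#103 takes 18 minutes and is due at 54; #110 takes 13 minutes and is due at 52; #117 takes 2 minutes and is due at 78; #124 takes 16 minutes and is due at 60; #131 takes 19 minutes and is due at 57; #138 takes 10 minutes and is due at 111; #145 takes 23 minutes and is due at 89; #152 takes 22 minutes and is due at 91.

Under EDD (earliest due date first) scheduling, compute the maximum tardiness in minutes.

22

EDD (increasing due date): #110 #103 #131 #124 #117 #145 #152 #138.
#110: 0→13, due 52, tardiness 0
#103: 13→31, due 54, tardiness 0
#131: 31→50, due 57, tardiness 0
#124: 50→66, due 60, tardiness 6
#117: 66→68, due 78, tardiness 0
#145: 68→91, due 89, tardiness 2
#152: 91→113, due 91, tardiness 22
#138: 113→123, due 111, tardiness 12
Maximum = 22.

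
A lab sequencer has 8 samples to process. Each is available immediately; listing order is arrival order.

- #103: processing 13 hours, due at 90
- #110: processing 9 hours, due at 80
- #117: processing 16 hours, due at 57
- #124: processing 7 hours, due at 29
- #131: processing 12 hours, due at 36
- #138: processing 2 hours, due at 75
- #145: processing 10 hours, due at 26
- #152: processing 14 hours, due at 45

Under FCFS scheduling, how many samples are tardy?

4

FIFO (arrival order): #103 #110 #117 #124 #131 #138 #145 #152.
#103: 0→13, due 90, tardiness 0
#110: 13→22, due 80, tardiness 0
#117: 22→38, due 57, tardiness 0
#124: 38→45, due 29, tardiness 16
#131: 45→57, due 36, tardiness 21
#138: 57→59, due 75, tardiness 0
#145: 59→69, due 26, tardiness 43
#152: 69→83, due 45, tardiness 38
Late samples: 4.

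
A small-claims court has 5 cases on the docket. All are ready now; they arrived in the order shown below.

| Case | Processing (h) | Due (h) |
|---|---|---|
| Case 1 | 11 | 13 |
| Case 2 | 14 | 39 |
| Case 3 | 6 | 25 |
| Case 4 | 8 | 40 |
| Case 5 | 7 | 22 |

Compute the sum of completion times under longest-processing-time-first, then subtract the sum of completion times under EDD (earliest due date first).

LPT (decreasing processing time): Case 2 Case 1 Case 4 Case 5 Case 3.
Case 2: 0→14
Case 1: 14→25
Case 4: 25→33
Case 5: 33→40
Case 3: 40→46
Sum = 14+25+33+40+46 = 158.
EDD (increasing due date): Case 1 Case 5 Case 3 Case 2 Case 4.
Case 1: 0→11
Case 5: 11→18
Case 3: 18→24
Case 2: 24→38
Case 4: 38→46
Sum = 11+18+24+38+46 = 137.
Difference = 158 − 137 = 21.

21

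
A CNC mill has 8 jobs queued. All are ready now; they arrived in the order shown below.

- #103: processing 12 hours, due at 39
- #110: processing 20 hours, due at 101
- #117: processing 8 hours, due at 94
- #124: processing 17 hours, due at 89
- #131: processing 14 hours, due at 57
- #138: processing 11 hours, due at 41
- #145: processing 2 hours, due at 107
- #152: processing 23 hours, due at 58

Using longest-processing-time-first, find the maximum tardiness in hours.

LPT (decreasing processing time): #152 #110 #124 #131 #103 #138 #117 #145.
#152: 0→23, due 58, tardiness 0
#110: 23→43, due 101, tardiness 0
#124: 43→60, due 89, tardiness 0
#131: 60→74, due 57, tardiness 17
#103: 74→86, due 39, tardiness 47
#138: 86→97, due 41, tardiness 56
#117: 97→105, due 94, tardiness 11
#145: 105→107, due 107, tardiness 0
Maximum = 56.

56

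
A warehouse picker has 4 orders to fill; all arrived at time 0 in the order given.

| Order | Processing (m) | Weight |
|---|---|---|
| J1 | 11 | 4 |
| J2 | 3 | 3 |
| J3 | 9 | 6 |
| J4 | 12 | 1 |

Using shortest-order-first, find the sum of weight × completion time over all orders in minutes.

SPT (increasing processing time): J2 J3 J1 J4.
J2: finishes 3, weight 3, w·C = 9
J3: finishes 12, weight 6, w·C = 72
J1: finishes 23, weight 4, w·C = 92
J4: finishes 35, weight 1, w·C = 35
Sum = 9+72+92+35 = 208.

208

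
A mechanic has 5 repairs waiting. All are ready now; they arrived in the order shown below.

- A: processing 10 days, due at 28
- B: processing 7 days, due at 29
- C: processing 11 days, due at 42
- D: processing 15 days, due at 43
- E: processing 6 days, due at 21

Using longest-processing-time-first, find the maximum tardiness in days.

28

LPT (decreasing processing time): D C A B E.
D: 0→15, due 43, tardiness 0
C: 15→26, due 42, tardiness 0
A: 26→36, due 28, tardiness 8
B: 36→43, due 29, tardiness 14
E: 43→49, due 21, tardiness 28
Maximum = 28.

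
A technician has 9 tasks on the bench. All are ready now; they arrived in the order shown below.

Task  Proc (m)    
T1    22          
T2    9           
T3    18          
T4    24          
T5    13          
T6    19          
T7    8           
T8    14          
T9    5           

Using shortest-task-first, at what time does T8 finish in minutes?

SPT (increasing processing time): T9 T7 T2 T5 T8 T3 T6 T1 T4.
T9: 0→5
T7: 5→13
T2: 13→22
T5: 22→35
T8: 35→49

49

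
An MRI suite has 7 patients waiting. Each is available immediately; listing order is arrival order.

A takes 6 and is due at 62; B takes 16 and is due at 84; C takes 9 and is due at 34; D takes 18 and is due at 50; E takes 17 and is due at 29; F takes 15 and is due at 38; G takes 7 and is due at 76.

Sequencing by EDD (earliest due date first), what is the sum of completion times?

368

EDD (increasing due date): E C F D A G B.
E: 0→17
C: 17→26
F: 26→41
D: 41→59
A: 59→65
G: 65→72
B: 72→88
Sum = 17+26+41+59+65+72+88 = 368.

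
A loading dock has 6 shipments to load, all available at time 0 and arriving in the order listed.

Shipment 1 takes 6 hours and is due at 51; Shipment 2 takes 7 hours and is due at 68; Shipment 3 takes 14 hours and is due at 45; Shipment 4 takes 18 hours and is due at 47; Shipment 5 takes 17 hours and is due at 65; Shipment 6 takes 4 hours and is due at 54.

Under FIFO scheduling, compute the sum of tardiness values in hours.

FIFO (arrival order): Shipment 1 Shipment 2 Shipment 3 Shipment 4 Shipment 5 Shipment 6.
Shipment 1: 0→6, due 51, tardiness 0
Shipment 2: 6→13, due 68, tardiness 0
Shipment 3: 13→27, due 45, tardiness 0
Shipment 4: 27→45, due 47, tardiness 0
Shipment 5: 45→62, due 65, tardiness 0
Shipment 6: 62→66, due 54, tardiness 12
Sum = 0+0+0+0+0+12 = 12.

12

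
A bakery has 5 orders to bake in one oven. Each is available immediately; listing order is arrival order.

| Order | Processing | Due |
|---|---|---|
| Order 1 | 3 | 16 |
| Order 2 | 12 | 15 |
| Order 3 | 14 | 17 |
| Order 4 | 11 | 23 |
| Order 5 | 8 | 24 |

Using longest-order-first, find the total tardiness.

78

LPT (decreasing processing time): Order 3 Order 2 Order 4 Order 5 Order 1.
Order 3: 0→14, due 17, tardiness 0
Order 2: 14→26, due 15, tardiness 11
Order 4: 26→37, due 23, tardiness 14
Order 5: 37→45, due 24, tardiness 21
Order 1: 45→48, due 16, tardiness 32
Sum = 0+11+14+21+32 = 78.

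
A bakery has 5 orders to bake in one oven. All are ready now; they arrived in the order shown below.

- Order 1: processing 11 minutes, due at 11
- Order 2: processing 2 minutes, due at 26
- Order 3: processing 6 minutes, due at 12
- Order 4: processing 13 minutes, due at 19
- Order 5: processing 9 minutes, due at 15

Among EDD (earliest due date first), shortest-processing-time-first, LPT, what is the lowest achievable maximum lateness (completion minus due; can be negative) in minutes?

EDD (increasing due date): Order 1 Order 3 Order 5 Order 4 Order 2.
Order 1: 0→11, due 11, lateness 0
Order 3: 11→17, due 12, lateness 5
Order 5: 17→26, due 15, lateness 11
Order 4: 26→39, due 19, lateness 20
Order 2: 39→41, due 26, lateness 15
Maximum = 20.
SPT (increasing processing time): Order 2 Order 3 Order 5 Order 1 Order 4.
Order 2: 0→2, due 26, lateness -24
Order 3: 2→8, due 12, lateness -4
Order 5: 8→17, due 15, lateness 2
Order 1: 17→28, due 11, lateness 17
Order 4: 28→41, due 19, lateness 22
Maximum = 22.
LPT (decreasing processing time): Order 4 Order 1 Order 5 Order 3 Order 2.
Order 4: 0→13, due 19, lateness -6
Order 1: 13→24, due 11, lateness 13
Order 5: 24→33, due 15, lateness 18
Order 3: 33→39, due 12, lateness 27
Order 2: 39→41, due 26, lateness 15
Maximum = 27.
EDD 20, SPT 22, LPT 27 → minimum 20.

20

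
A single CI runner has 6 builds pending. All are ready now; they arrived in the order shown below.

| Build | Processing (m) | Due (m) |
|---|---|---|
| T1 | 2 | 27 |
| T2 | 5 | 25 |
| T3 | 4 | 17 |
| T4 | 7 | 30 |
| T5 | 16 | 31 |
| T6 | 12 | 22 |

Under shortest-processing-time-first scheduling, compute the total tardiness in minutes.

23

SPT (increasing processing time): T1 T3 T2 T4 T6 T5.
T1: 0→2, due 27, tardiness 0
T3: 2→6, due 17, tardiness 0
T2: 6→11, due 25, tardiness 0
T4: 11→18, due 30, tardiness 0
T6: 18→30, due 22, tardiness 8
T5: 30→46, due 31, tardiness 15
Sum = 0+0+0+0+8+15 = 23.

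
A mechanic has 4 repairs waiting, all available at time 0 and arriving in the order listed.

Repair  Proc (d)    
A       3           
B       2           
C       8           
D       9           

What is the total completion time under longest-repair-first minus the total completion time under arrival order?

25

LPT (decreasing processing time): D C A B.
D: 0→9
C: 9→17
A: 17→20
B: 20→22
Sum = 9+17+20+22 = 68.
FIFO (arrival order): A B C D.
A: 0→3
B: 3→5
C: 5→13
D: 13→22
Sum = 3+5+13+22 = 43.
Difference = 68 − 43 = 25.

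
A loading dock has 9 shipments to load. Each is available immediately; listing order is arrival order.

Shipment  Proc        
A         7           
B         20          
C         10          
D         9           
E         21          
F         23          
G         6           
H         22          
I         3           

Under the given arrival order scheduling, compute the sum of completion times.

609

FIFO (arrival order): A B C D E F G H I.
A: 0→7
B: 7→27
C: 27→37
D: 37→46
E: 46→67
F: 67→90
G: 90→96
H: 96→118
I: 118→121
Sum = 7+27+37+46+67+90+96+118+121 = 609.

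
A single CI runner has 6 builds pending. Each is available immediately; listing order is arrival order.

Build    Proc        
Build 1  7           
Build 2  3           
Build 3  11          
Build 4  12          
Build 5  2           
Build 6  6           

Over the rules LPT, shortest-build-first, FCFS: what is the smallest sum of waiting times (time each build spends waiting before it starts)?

LPT (decreasing processing time): Build 4 Build 3 Build 1 Build 6 Build 2 Build 5.
Build 4: waits 0, runs 0→12
Build 3: waits 12, runs 12→23
Build 1: waits 23, runs 23→30
Build 6: waits 30, runs 30→36
Build 2: waits 36, runs 36→39
Build 5: waits 39, runs 39→41
Sum = 0+12+23+30+36+39 = 140.
SPT (increasing processing time): Build 5 Build 2 Build 6 Build 1 Build 3 Build 4.
Build 5: waits 0, runs 0→2
Build 2: waits 2, runs 2→5
Build 6: waits 5, runs 5→11
Build 1: waits 11, runs 11→18
Build 3: waits 18, runs 18→29
Build 4: waits 29, runs 29→41
Sum = 0+2+5+11+18+29 = 65.
FIFO (arrival order): Build 1 Build 2 Build 3 Build 4 Build 5 Build 6.
Build 1: waits 0, runs 0→7
Build 2: waits 7, runs 7→10
Build 3: waits 10, runs 10→21
Build 4: waits 21, runs 21→33
Build 5: waits 33, runs 33→35
Build 6: waits 35, runs 35→41
Sum = 0+7+10+21+33+35 = 106.
LPT 140, SPT 65, FIFO 106 → minimum 65.

65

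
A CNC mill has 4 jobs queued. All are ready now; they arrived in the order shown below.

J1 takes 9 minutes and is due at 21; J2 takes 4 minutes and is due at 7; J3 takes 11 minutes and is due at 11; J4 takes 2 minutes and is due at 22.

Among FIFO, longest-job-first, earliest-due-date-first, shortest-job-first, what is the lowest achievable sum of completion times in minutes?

49

FIFO (arrival order): J1 J2 J3 J4.
J1: 0→9
J2: 9→13
J3: 13→24
J4: 24→26
Sum = 9+13+24+26 = 72.
LPT (decreasing processing time): J3 J1 J2 J4.
J3: 0→11
J1: 11→20
J2: 20→24
J4: 24→26
Sum = 11+20+24+26 = 81.
EDD (increasing due date): J2 J3 J1 J4.
J2: 0→4
J3: 4→15
J1: 15→24
J4: 24→26
Sum = 4+15+24+26 = 69.
SPT (increasing processing time): J4 J2 J1 J3.
J4: 0→2
J2: 2→6
J1: 6→15
J3: 15→26
Sum = 2+6+15+26 = 49.
FIFO 72, LPT 81, EDD 69, SPT 49 → minimum 49.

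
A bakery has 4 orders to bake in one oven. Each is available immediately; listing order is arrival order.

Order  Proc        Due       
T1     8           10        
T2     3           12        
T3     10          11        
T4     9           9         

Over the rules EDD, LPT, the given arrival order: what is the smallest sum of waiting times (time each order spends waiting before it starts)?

EDD (increasing due date): T4 T1 T3 T2.
T4: waits 0, runs 0→9
T1: waits 9, runs 9→17
T3: waits 17, runs 17→27
T2: waits 27, runs 27→30
Sum = 0+9+17+27 = 53.
LPT (decreasing processing time): T3 T4 T1 T2.
T3: waits 0, runs 0→10
T4: waits 10, runs 10→19
T1: waits 19, runs 19→27
T2: waits 27, runs 27→30
Sum = 0+10+19+27 = 56.
FIFO (arrival order): T1 T2 T3 T4.
T1: waits 0, runs 0→8
T2: waits 8, runs 8→11
T3: waits 11, runs 11→21
T4: waits 21, runs 21→30
Sum = 0+8+11+21 = 40.
EDD 53, LPT 56, FIFO 40 → minimum 40.

40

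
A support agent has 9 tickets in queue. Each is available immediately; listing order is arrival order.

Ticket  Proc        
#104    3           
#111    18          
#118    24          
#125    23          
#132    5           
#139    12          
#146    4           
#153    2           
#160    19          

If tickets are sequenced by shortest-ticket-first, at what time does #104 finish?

SPT (increasing processing time): #153 #104 #146 #132 #139 #111 #160 #125 #118.
#153: 0→2
#104: 2→5

5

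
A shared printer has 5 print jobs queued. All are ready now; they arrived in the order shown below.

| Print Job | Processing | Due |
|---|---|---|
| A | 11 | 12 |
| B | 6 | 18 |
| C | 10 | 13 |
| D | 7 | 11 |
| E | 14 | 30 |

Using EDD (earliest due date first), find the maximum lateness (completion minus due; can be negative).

18

EDD (increasing due date): D A C B E.
D: 0→7, due 11, lateness -4
A: 7→18, due 12, lateness 6
C: 18→28, due 13, lateness 15
B: 28→34, due 18, lateness 16
E: 34→48, due 30, lateness 18
Maximum = 18.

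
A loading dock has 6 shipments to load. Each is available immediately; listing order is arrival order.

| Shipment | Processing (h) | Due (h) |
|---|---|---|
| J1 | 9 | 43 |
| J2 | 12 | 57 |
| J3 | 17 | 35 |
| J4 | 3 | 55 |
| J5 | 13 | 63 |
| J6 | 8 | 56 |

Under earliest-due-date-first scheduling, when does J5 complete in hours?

EDD (increasing due date): J3 J1 J4 J6 J2 J5.
J3: 0→17
J1: 17→26
J4: 26→29
J6: 29→37
J2: 37→49
J5: 49→62

62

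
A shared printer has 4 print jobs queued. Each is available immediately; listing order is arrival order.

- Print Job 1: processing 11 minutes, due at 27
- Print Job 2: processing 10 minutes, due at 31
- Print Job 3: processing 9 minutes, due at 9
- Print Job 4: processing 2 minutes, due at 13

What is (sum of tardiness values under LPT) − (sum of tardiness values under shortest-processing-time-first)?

LPT (decreasing processing time): Print Job 1 Print Job 2 Print Job 3 Print Job 4.
Print Job 1: 0→11, due 27, tardiness 0
Print Job 2: 11→21, due 31, tardiness 0
Print Job 3: 21→30, due 9, tardiness 21
Print Job 4: 30→32, due 13, tardiness 19
Sum = 0+0+21+19 = 40.
SPT (increasing processing time): Print Job 4 Print Job 3 Print Job 2 Print Job 1.
Print Job 4: 0→2, due 13, tardiness 0
Print Job 3: 2→11, due 9, tardiness 2
Print Job 2: 11→21, due 31, tardiness 0
Print Job 1: 21→32, due 27, tardiness 5
Sum = 0+2+0+5 = 7.
Difference = 40 − 7 = 33.

33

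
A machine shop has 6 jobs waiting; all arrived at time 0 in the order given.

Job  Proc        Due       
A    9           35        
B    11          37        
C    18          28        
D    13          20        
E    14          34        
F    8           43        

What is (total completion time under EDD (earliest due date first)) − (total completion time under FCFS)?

25

EDD (increasing due date): D C E A B F.
D: 0→13
C: 13→31
E: 31→45
A: 45→54
B: 54→65
F: 65→73
Sum = 13+31+45+54+65+73 = 281.
FIFO (arrival order): A B C D E F.
A: 0→9
B: 9→20
C: 20→38
D: 38→51
E: 51→65
F: 65→73
Sum = 9+20+38+51+65+73 = 256.
Difference = 281 − 256 = 25.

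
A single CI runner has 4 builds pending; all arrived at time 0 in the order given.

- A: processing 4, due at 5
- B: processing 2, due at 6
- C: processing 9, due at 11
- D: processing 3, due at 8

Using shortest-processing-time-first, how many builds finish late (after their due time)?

2

SPT (increasing processing time): B D A C.
B: 0→2, due 6, tardiness 0
D: 2→5, due 8, tardiness 0
A: 5→9, due 5, tardiness 4
C: 9→18, due 11, tardiness 7
Late builds: 2.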